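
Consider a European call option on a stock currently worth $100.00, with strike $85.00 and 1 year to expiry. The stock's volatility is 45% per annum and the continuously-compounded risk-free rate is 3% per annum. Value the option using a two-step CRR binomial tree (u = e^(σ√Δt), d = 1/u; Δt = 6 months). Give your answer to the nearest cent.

$27.12

CRR parameters: u = e^(σ√Δt) = e^(0.45·√0.5) = 1.3746, d = 1/u = 0.7275
Per-period rate: rΔt = 0.03·0.5 = 0.015, so R = e^0.015 = 1.0151
Risk-neutral probability p = (e^0.015 − 0.7275)/(1.3746 − 0.7275) = 0.2877/0.6472 = 0.4445
Terminal stock prices: S_uu = 189, S_ud = 100, S_dd = 52.92
Terminal payoffs (S − K): max(104, 0) = 104, max(15, 0) = 15, max(-32.08, 0) = 0
Node u (S = 137.5): V_u = e^(−0.015)·[0.4445·103.9658 + 0.5555·15.0000] = 53.7303
Node d (S = 72.75): V_d = e^(−0.015)·[0.4445·15.0000 + 0.5555·0.0000] = 6.5677
Node 0 (S = 100): V_0 = e^(−0.015)·[0.4445·53.7303 + 0.5555·6.5677] = 27.1201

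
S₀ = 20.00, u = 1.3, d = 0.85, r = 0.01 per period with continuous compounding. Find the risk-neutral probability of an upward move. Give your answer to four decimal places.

Risk-neutral probability p = (e^0.01 − 0.85)/(1.3 − 0.85) = 0.1601/0.4500 = 0.3557

p = 0.3557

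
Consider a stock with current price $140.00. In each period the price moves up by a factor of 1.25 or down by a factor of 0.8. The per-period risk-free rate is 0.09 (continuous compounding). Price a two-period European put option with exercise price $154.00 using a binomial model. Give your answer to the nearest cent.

Risk-neutral probability p = (e^0.09 − 0.8)/(1.25 − 0.8) = 0.2942/0.4500 = 0.6537
Terminal stock prices: S_uu = 218.8, S_ud = 140, S_dd = 89.6
Terminal payoffs (K − S): max(-64.75, 0) = 0, max(14, 0) = 14, max(64.4, 0) = 64.4
Node u (S = 175): V_u = e^(−0.09)·[0.6537·0.0000 + 0.3463·14.0000] = 4.4307
Node d (S = 112): V_d = e^(−0.09)·[0.6537·14.0000 + 0.3463·64.4000] = 28.7454
Node 0 (S = 140): V_0 = e^(−0.09)·[0.6537·4.4307 + 0.3463·28.7454] = 11.7443

$11.74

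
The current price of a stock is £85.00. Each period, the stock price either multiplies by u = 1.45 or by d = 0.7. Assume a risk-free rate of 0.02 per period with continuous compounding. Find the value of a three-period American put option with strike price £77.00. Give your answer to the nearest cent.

Risk-neutral probability p = (e^0.02 − 0.7)/(1.45 − 0.7) = 0.3202/0.7500 = 0.4269
Terminal stock prices: S_uuu = 259.1, S_uud = 125.1, S_udd = 60.39, S_ddd = 29.15
Terminal payoffs (K − S): max(-182.1, 0) = 0, max(-48.1, 0) = 0, max(16.61, 0) = 16.61, max(47.85, 0) = 47.85
Node uu (S = 178.7): continuation = e^(−0.02)·[0.4269·0.0000 + 0.5731·0.0000] = 0.0000; exercise value = 0.0000 ≤ continuation, so V_uu = 0.0000
Node ud (S = 86.27): continuation = e^(−0.02)·[0.4269·0.0000 + 0.5731·16.6075] = 9.3287; exercise value = 0.0000 ≤ continuation, so V_ud = 9.3287
Node dd (S = 41.65): continuation = e^(−0.02)·[0.4269·16.6075 + 0.5731·47.8450] = 33.8253; exercise value = 35.3500 > continuation, so V_dd = 35.3500 (exercise)
Node u (S = 123.2): continuation = e^(−0.02)·[0.4269·0.0000 + 0.5731·9.3287] = 5.2401; exercise value = 0.0000 ≤ continuation, so V_u = 5.2401
Node d (S = 59.5): continuation = e^(−0.02)·[0.4269·9.3287 + 0.5731·35.3500] = 23.7606; exercise value = 17.5000 ≤ continuation, so V_d = 23.7606
Node 0 (S = 85): continuation = e^(−0.02)·[0.4269·5.2401 + 0.5731·23.7606] = 15.5396; exercise value = 0.0000 ≤ continuation, so V_0 = 15.5396

£15.54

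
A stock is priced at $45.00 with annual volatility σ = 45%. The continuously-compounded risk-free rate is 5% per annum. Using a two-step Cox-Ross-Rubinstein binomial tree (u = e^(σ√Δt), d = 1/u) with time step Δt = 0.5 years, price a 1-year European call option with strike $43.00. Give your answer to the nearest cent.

$9.41

CRR parameters: u = e^(σ√Δt) = e^(0.45·√0.5) = 1.3746, d = 1/u = 0.7275
Per-period rate: rΔt = 0.05·0.5 = 0.025, so R = e^0.025 = 1.0253
Risk-neutral probability p = (e^0.025 − 0.7275)/(1.3746 − 0.7275) = 0.2979/0.6472 = 0.4602
Terminal stock prices: S_uu = 85.03, S_ud = 45, S_dd = 23.81
Terminal payoffs (S − K): max(42.03, 0) = 42.03, max(2, 0) = 2, max(-19.19, 0) = 0
Node u (S = 61.86): V_u = e^(−0.025)·[0.4602·42.0346 + 0.5398·2.0000] = 19.9209
Node d (S = 32.74): V_d = e^(−0.025)·[0.4602·2.0000 + 0.5398·0.0000] = 0.8977
Node 0 (S = 45): V_0 = e^(−0.025)·[0.4602·19.9209 + 0.5398·0.8977] = 9.4144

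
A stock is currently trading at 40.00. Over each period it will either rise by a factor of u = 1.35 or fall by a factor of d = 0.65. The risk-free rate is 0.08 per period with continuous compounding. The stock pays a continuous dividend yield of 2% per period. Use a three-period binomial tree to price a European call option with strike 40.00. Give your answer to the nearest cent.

Per-period risk-free factor R = e^0.08 = 1.0833; dividend-adjusted growth = e^(0.08−0.02) = 1.0618.
Risk-neutral probability p = (1.0618 − 0.65)/(1.35 − 0.65) = 0.4118/0.7000 = 0.5883
Terminal stock prices: S_uuu = 98.42, S_uud = 47.39, S_udd = 22.82, S_ddd = 10.98
Terminal payoffs (S − K): max(58.42, 0) = 58.42, max(7.385, 0) = 7.385, max(-17.18, 0) = 0, max(-29.02, 0) = 0
Node uu (S = 72.9): V_uu = e^(−0.08)·[0.5883·58.4150 + 0.4117·7.3850] = 34.5318
Node ud (S = 35.1): V_ud = e^(−0.08)·[0.5883·7.3850 + 0.4117·0.0000] = 4.0108
Node dd (S = 16.9): V_dd = e^(−0.08)·[0.5883·0.0000 + 0.4117·0.0000] = 0.0000
Node u (S = 54): V_u = e^(−0.08)·[0.5883·34.5318 + 0.4117·4.0108] = 20.2785
Node d (S = 26): V_d = e^(−0.08)·[0.5883·4.0108 + 0.4117·0.0000] = 2.1783
Node 0 (S = 40): V_0 = e^(−0.08)·[0.5883·20.2785 + 0.4117·2.1783] = 11.8411

11.84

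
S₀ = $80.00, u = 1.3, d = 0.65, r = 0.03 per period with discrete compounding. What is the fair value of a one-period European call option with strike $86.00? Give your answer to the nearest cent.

Risk-neutral probability p = (1 + 0.03 − 0.65)/(1.3 − 0.65) = 0.3800/0.6500 = 0.5846
Terminal stock prices: S_u = 104, S_d = 52
Terminal payoffs (S − K): max(18, 0) = 18, max(-34, 0) = 0
Node 0 (S = 80): V_0 = 1/1.03·[0.5846·18.0000 + 0.4154·0.0000] = 10.2166

$10.22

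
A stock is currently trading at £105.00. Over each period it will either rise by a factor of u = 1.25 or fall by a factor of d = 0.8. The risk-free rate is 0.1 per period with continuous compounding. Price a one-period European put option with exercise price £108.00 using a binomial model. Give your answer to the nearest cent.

Risk-neutral probability p = (e^0.1 − 0.8)/(1.25 − 0.8) = 0.3052/0.4500 = 0.6782
Terminal stock prices: S_u = 131.2, S_d = 84
Terminal payoffs (K − S): max(-23.25, 0) = 0, max(24, 0) = 24
Node 0 (S = 105): V_0 = e^(−0.1)·[0.6782·0.0000 + 0.3218·24.0000] = 6.9892

£6.99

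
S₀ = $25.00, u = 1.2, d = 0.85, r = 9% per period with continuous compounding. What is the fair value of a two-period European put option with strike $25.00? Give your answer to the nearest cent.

Risk-neutral probability p = (e^0.09 − 0.85)/(1.2 − 0.85) = 0.2442/0.3500 = 0.6976
Terminal stock prices: S_uu = 36, S_ud = 25.5, S_dd = 18.06
Terminal payoffs (K − S): max(-11, 0) = 0, max(-0.5, 0) = 0, max(6.938, 0) = 6.938
Node u (S = 30): V_u = e^(−0.09)·[0.6976·0.0000 + 0.3024·0.0000] = 0.0000
Node d (S = 21.25): V_d = e^(−0.09)·[0.6976·0.0000 + 0.3024·6.9375] = 1.9171
Node 0 (S = 25): V_0 = e^(−0.09)·[0.6976·0.0000 + 0.3024·1.9171] = 0.5298

$0.53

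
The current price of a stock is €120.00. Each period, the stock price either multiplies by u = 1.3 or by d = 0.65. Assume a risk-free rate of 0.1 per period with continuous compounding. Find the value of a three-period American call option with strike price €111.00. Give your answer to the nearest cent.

Risk-neutral probability p = (e^0.1 − 0.65)/(1.3 − 0.65) = 0.4552/0.6500 = 0.7003
Terminal stock prices: S_uuu = 263.6, S_uud = 131.8, S_udd = 65.91, S_ddd = 32.95
Terminal payoffs (S − K): max(152.6, 0) = 152.6, max(20.82, 0) = 20.82, max(-45.09, 0) = 0, max(-78.05, 0) = 0
Node uu (S = 202.8): continuation = e^(−0.1)·[0.7003·152.6400 + 0.2997·20.8200] = 102.3630; exercise value = 91.8000 ≤ continuation, so V_uu = 102.3630
Node ud (S = 101.4): continuation = e^(−0.1)·[0.7003·20.8200 + 0.2997·0.0000] = 13.1921; exercise value = 0.0000 ≤ continuation, so V_ud = 13.1921
Node dd (S = 50.7): continuation = e^(−0.1)·[0.7003·0.0000 + 0.2997·0.0000] = 0.0000; exercise value = 0.0000 ≤ continuation, so V_dd = 0.0000
Node u (S = 156): continuation = e^(−0.1)·[0.7003·102.3630 + 0.2997·13.1921] = 68.4376; exercise value = 45.0000 ≤ continuation, so V_u = 68.4376
Node d (S = 78): continuation = e^(−0.1)·[0.7003·13.1921 + 0.2997·0.0000] = 8.3588; exercise value = 0.0000 ≤ continuation, so V_d = 8.3588
Node 0 (S = 120): continuation = e^(−0.1)·[0.7003·68.4376 + 0.2997·8.3588] = 45.6307; exercise value = 9.0000 ≤ continuation, so V_0 = 45.6307

€45.63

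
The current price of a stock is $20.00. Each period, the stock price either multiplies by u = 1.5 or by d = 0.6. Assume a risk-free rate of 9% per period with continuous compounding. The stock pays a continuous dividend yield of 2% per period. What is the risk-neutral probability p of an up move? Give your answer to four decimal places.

p = 0.5250

Per-period risk-free factor R = e^0.09 = 1.0942; dividend-adjusted growth = e^(0.09−0.02) = 1.0725.
Risk-neutral probability p = (1.0725 − 0.6)/(1.5 − 0.6) = 0.4725/0.9000 = 0.5250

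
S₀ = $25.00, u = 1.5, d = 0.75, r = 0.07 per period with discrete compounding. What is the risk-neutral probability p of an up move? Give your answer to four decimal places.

p = 0.4267

Risk-neutral probability p = (1 + 0.07 − 0.75)/(1.5 − 0.75) = 0.3200/0.7500 = 0.4267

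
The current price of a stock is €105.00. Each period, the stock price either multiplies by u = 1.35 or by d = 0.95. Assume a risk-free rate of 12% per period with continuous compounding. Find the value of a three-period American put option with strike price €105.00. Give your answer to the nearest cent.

€2.59

Risk-neutral probability p = (e^0.12 − 0.95)/(1.35 − 0.95) = 0.1775/0.4000 = 0.4437
Terminal stock prices: S_uuu = 258.3, S_uud = 181.8, S_udd = 127.9, S_ddd = 90.02
Terminal payoffs (K − S): max(-153.3, 0) = 0, max(-76.79, 0) = 0, max(-22.93, 0) = 0, max(14.98, 0) = 14.98
Node uu (S = 191.4): continuation = e^(−0.12)·[0.4437·0.0000 + 0.5563·0.0000] = 0.0000; exercise value = 0.0000 ≤ continuation, so V_uu = 0.0000
Node ud (S = 134.7): continuation = e^(−0.12)·[0.4437·0.0000 + 0.5563·0.0000] = 0.0000; exercise value = 0.0000 ≤ continuation, so V_ud = 0.0000
Node dd (S = 94.76): continuation = e^(−0.12)·[0.4437·0.0000 + 0.5563·14.9756] = 7.3883; exercise value = 10.2375 > continuation, so V_dd = 10.2375 (exercise)
Node u (S = 141.8): continuation = e^(−0.12)·[0.4437·0.0000 + 0.5563·0.0000] = 0.0000; exercise value = 0.0000 ≤ continuation, so V_u = 0.0000
Node d (S = 99.75): continuation = e^(−0.12)·[0.4437·0.0000 + 0.5563·10.2375] = 5.0507; exercise value = 5.2500 > continuation, so V_d = 5.2500 (exercise)
Node 0 (S = 105): continuation = e^(−0.12)·[0.4437·0.0000 + 0.5563·5.2500] = 2.5901; exercise value = 0.0000 ≤ continuation, so V_0 = 2.5901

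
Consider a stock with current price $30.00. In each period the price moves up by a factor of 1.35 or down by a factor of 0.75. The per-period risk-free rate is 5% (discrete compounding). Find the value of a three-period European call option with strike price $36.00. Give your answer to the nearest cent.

$5.70

Risk-neutral probability p = (1 + 0.05 − 0.75)/(1.35 − 0.75) = 0.3000/0.6000 = 0.5000
Terminal stock prices: S_uuu = 73.81, S_uud = 41.01, S_udd = 22.78, S_ddd = 12.66
Terminal payoffs (S − K): max(37.81, 0) = 37.81, max(5.006, 0) = 5.006, max(-13.22, 0) = 0, max(-23.34, 0) = 0
Node uu (S = 54.68): V_uu = 1/1.05·[0.5000·37.8113 + 0.5000·5.0063] = 20.3893
Node ud (S = 30.38): V_ud = 1/1.05·[0.5000·5.0063 + 0.5000·0.0000] = 2.3839
Node dd (S = 16.88): V_dd = 1/1.05·[0.5000·0.0000 + 0.5000·0.0000] = 0.0000
Node u (S = 40.5): V_u = 1/1.05·[0.5000·20.3893 + 0.5000·2.3839] = 10.8444
Node d (S = 22.5): V_d = 1/1.05·[0.5000·2.3839 + 0.5000·0.0000] = 1.1352
Node 0 (S = 30): V_0 = 1/1.05·[0.5000·10.8444 + 0.5000·1.1352] = 5.7046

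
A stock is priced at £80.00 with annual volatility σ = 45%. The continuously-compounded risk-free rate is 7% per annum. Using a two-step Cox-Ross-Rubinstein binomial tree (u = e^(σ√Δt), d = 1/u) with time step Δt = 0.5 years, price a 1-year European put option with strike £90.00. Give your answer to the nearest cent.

CRR parameters: u = e^(σ√Δt) = e^(0.45·√0.5) = 1.3746, d = 1/u = 0.7275
Per-period rate: rΔt = 0.07·0.5 = 0.035, so R = e^0.035 = 1.0356
Risk-neutral probability p = (e^0.035 − 0.7275)/(1.3746 − 0.7275) = 0.3082/0.6472 = 0.4762
Terminal stock prices: S_uu = 151.2, S_ud = 80, S_dd = 42.34
Terminal payoffs (K − S): max(-61.17, 0) = 0, max(10, 0) = 10, max(47.66, 0) = 47.66
Node u (S = 110): V_u = e^(−0.035)·[0.4762·0.0000 + 0.5238·10.0000] = 5.0583
Node d (S = 58.2): V_d = e^(−0.035)·[0.4762·10.0000 + 0.5238·47.6643] = 28.7078
Node 0 (S = 80): V_0 = e^(−0.035)·[0.4762·5.0583 + 0.5238·28.7078] = 16.8469

£16.85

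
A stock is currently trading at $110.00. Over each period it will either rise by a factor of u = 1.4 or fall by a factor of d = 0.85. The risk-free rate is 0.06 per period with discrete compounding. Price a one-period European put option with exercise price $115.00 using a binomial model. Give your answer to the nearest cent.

Risk-neutral probability p = (1 + 0.06 − 0.85)/(1.4 − 0.85) = 0.2100/0.5500 = 0.3818
Terminal stock prices: S_u = 154, S_d = 93.5
Terminal payoffs (K − S): max(-39, 0) = 0, max(21.5, 0) = 21.5
Node 0 (S = 110): V_0 = 1/1.06·[0.3818·0.0000 + 0.6182·21.5000] = 12.5386

$12.54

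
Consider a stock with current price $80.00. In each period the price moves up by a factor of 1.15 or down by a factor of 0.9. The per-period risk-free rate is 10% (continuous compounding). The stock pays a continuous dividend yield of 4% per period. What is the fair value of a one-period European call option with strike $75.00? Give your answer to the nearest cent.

Per-period risk-free factor R = e^0.1 = 1.1052; dividend-adjusted growth = e^(0.1−0.04) = 1.0618.
Risk-neutral probability p = (1.0618 − 0.9)/(1.15 − 0.9) = 0.1618/0.2500 = 0.6473
Terminal stock prices: S_u = 92, S_d = 72
Terminal payoffs (S − K): max(17, 0) = 17, max(-3, 0) = 0
Node 0 (S = 80): V_0 = e^(−0.1)·[0.6473·17.0000 + 0.3527·0.0000] = 9.9576

$9.96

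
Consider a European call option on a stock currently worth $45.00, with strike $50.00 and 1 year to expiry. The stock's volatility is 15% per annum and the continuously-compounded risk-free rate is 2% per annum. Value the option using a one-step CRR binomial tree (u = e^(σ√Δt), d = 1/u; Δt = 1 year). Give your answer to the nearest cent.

$1.19

CRR parameters: u = e^(σ√Δt) = e^(0.15·√1) = 1.1618, d = 1/u = 0.8607
Per-period rate: rΔt = 0.02·1 = 0.02, so R = e^0.02 = 1.0202
Risk-neutral probability p = (e^0.02 − 0.8607)/(1.1618 − 0.8607) = 0.1595/0.3011 = 0.5297
Terminal stock prices: S_u = 52.28, S_d = 38.73
Terminal payoffs (S − K): max(2.283, 0) = 2.283, max(-11.27, 0) = 0
Node 0 (S = 45): V_0 = e^(−0.02)·[0.5297·2.2825 + 0.4703·0.0000] = 1.1850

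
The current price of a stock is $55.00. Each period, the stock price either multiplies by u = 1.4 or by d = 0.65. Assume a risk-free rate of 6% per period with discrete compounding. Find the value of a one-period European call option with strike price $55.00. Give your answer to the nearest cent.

Risk-neutral probability p = (1 + 0.06 − 0.65)/(1.4 − 0.65) = 0.4100/0.7500 = 0.5467
Terminal stock prices: S_u = 77, S_d = 35.75
Terminal payoffs (S − K): max(22, 0) = 22, max(-19.25, 0) = 0
Node 0 (S = 55): V_0 = 1/1.06·[0.5467·22.0000 + 0.4533·0.0000] = 11.3459

$11.35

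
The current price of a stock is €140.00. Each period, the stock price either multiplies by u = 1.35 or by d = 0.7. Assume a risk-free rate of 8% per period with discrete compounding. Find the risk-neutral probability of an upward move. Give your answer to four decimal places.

p = 0.5846

Risk-neutral probability p = (1 + 0.08 − 0.7)/(1.35 − 0.7) = 0.3800/0.6500 = 0.5846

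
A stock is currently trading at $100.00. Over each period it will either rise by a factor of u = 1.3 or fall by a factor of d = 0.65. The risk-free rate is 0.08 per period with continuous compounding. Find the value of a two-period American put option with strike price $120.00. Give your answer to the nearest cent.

Risk-neutral probability p = (e^0.08 − 0.65)/(1.3 − 0.65) = 0.4333/0.6500 = 0.6666
Terminal stock prices: S_uu = 169, S_ud = 84.5, S_dd = 42.25
Terminal payoffs (K − S): max(-49, 0) = 0, max(35.5, 0) = 35.5, max(77.75, 0) = 77.75
Node u (S = 130): continuation = e^(−0.08)·[0.6666·0.0000 + 0.3334·35.5000] = 10.9259; exercise value = 0.0000 ≤ continuation, so V_u = 10.9259
Node d (S = 65): continuation = e^(−0.08)·[0.6666·35.5000 + 0.3334·77.7500] = 45.7740; exercise value = 55.0000 > continuation, so V_d = 55.0000 (exercise)
Node 0 (S = 100): continuation = e^(−0.08)·[0.6666·10.9259 + 0.3334·55.0000] = 23.6506; exercise value = 20.0000 ≤ continuation, so V_0 = 23.6506

$23.65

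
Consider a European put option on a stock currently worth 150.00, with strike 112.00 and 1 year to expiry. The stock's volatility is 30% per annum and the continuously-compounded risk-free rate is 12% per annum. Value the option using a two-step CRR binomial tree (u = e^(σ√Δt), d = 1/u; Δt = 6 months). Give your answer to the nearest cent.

2.05

CRR parameters: u = e^(σ√Δt) = e^(0.3·√0.5) = 1.2363, d = 1/u = 0.8089
Per-period rate: rΔt = 0.12·0.5 = 0.06, so R = e^0.06 = 1.0618
Risk-neutral probability p = (e^0.06 − 0.8089)/(1.2363 − 0.8089) = 0.2530/0.4275 = 0.5918
Terminal stock prices: S_uu = 229.3, S_ud = 150, S_dd = 98.14
Terminal payoffs (K − S): max(-117.3, 0) = 0, max(-38, 0) = 0, max(13.86, 0) = 13.86
Node u (S = 185.4): V_u = e^(−0.06)·[0.5918·0.0000 + 0.4082·0.0000] = 0.0000
Node d (S = 121.3): V_d = e^(−0.06)·[0.5918·0.0000 + 0.4082·13.8623] = 5.3287
Node 0 (S = 150): V_0 = e^(−0.06)·[0.5918·0.0000 + 0.4082·5.3287] = 2.0484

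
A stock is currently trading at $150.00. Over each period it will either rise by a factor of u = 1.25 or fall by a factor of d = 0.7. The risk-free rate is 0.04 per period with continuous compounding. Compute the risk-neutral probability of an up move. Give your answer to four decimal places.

Risk-neutral probability p = (e^0.04 − 0.7)/(1.25 − 0.7) = 0.3408/0.5500 = 0.6197

p = 0.6197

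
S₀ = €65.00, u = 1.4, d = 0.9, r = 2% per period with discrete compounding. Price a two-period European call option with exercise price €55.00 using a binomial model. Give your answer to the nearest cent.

€13.44

Risk-neutral probability p = (1 + 0.02 − 0.9)/(1.4 − 0.9) = 0.1200/0.5000 = 0.2400
Terminal stock prices: S_uu = 127.4, S_ud = 81.9, S_dd = 52.65
Terminal payoffs (S − K): max(72.4, 0) = 72.4, max(26.9, 0) = 26.9, max(-2.35, 0) = 0
Node u (S = 91): V_u = 1/1.02·[0.2400·72.4000 + 0.7600·26.9000] = 37.0784
Node d (S = 58.5): V_d = 1/1.02·[0.2400·26.9000 + 0.7600·0.0000] = 6.3294
Node 0 (S = 65): V_0 = 1/1.02·[0.2400·37.0784 + 0.7600·6.3294] = 13.4404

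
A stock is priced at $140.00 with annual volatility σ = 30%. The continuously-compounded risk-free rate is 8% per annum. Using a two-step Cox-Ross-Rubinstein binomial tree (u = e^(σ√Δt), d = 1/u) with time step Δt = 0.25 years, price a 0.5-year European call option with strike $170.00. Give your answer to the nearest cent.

$5.12

CRR parameters: u = e^(σ√Δt) = e^(0.3·√0.25) = 1.1618, d = 1/u = 0.8607
Per-period rate: rΔt = 0.08·0.25 = 0.02, so R = e^0.02 = 1.0202
Risk-neutral probability p = (e^0.02 − 0.8607)/(1.1618 − 0.8607) = 0.1595/0.3011 = 0.5297
Terminal stock prices: S_uu = 189, S_ud = 140, S_dd = 103.7
Terminal payoffs (S − K): max(18.98, 0) = 18.98, max(-30, 0) = 0, max(-66.29, 0) = 0
Node u (S = 162.7): V_u = e^(−0.02)·[0.5297·18.9802 + 0.4703·0.0000] = 9.8539
Node d (S = 120.5): V_d = e^(−0.02)·[0.5297·0.0000 + 0.4703·0.0000] = 0.0000
Node 0 (S = 140): V_0 = e^(−0.02)·[0.5297·9.8539 + 0.4703·0.0000] = 5.1158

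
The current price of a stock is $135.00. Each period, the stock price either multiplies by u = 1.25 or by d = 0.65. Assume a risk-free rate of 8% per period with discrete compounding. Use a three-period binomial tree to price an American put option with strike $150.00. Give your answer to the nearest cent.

Risk-neutral probability p = (1 + 0.08 − 0.65)/(1.25 − 0.65) = 0.4300/0.6000 = 0.7167
Terminal stock prices: S_uuu = 263.7, S_uud = 137.1, S_udd = 71.3, S_ddd = 37.07
Terminal payoffs (K − S): max(-113.7, 0) = 0, max(12.89, 0) = 12.89, max(78.7, 0) = 78.7, max(112.9, 0) = 112.9
Node uu (S = 210.9): continuation = 1/1.08·[0.7167·0.0000 + 0.2833·12.8906] = 3.3818; exercise value = 0.0000 ≤ continuation, so V_uu = 3.3818
Node ud (S = 109.7): continuation = 1/1.08·[0.7167·12.8906 + 0.2833·78.7031] = 29.2014; exercise value = 40.3125 > continuation, so V_ud = 40.3125 (exercise)
Node dd (S = 57.04): continuation = 1/1.08·[0.7167·78.7031 + 0.2833·112.9256] = 81.8514; exercise value = 92.9625 > continuation, so V_dd = 92.9625 (exercise)
Node u (S = 168.8): continuation = 1/1.08·[0.7167·3.3818 + 0.2833·40.3125] = 12.8199; exercise value = 0.0000 ≤ continuation, so V_u = 12.8199
Node d (S = 87.75): continuation = 1/1.08·[0.7167·40.3125 + 0.2833·92.9625] = 51.1389; exercise value = 62.2500 > continuation, so V_d = 62.2500 (exercise)
Node 0 (S = 135): continuation = 1/1.08·[0.7167·12.8199 + 0.2833·62.2500] = 24.8381; exercise value = 15.0000 ≤ continuation, so V_0 = 24.8381

$24.84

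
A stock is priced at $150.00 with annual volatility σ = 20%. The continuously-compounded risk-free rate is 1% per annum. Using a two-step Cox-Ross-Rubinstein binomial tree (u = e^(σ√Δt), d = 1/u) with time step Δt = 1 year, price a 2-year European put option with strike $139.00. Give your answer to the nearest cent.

CRR parameters: u = e^(σ√Δt) = e^(0.2·√1) = 1.2214, d = 1/u = 0.8187
Per-period rate: rΔt = 0.01·1 = 0.01, so R = e^0.01 = 1.0101
Risk-neutral probability p = (e^0.01 − 0.8187)/(1.2214 − 0.8187) = 0.1913/0.4027 = 0.4751
Terminal stock prices: S_uu = 223.8, S_ud = 150, S_dd = 100.5
Terminal payoffs (K − S): max(-84.77, 0) = 0, max(-11, 0) = 0, max(38.45, 0) = 38.45
Node u (S = 183.2): V_u = e^(−0.01)·[0.4751·0.0000 + 0.5249·0.0000] = 0.0000
Node d (S = 122.8): V_d = e^(−0.01)·[0.4751·0.0000 + 0.5249·38.4520] = 19.9817
Node 0 (S = 150): V_0 = e^(−0.01)·[0.4751·0.0000 + 0.5249·19.9817] = 10.3835

$10.38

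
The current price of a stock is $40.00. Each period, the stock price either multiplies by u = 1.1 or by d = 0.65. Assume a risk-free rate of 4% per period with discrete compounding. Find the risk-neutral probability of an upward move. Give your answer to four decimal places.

p = 0.8667

Risk-neutral probability p = (1 + 0.04 − 0.65)/(1.1 − 0.65) = 0.3900/0.4500 = 0.8667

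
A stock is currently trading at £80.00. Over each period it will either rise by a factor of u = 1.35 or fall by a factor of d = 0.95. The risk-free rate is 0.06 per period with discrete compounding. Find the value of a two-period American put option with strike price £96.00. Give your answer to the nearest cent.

Risk-neutral probability p = (1 + 0.06 − 0.95)/(1.35 − 0.95) = 0.1100/0.4000 = 0.2750
Terminal stock prices: S_uu = 145.8, S_ud = 102.6, S_dd = 72.2
Terminal payoffs (K − S): max(-49.8, 0) = 0, max(-6.6, 0) = 0, max(23.8, 0) = 23.8
Node u (S = 108): continuation = 1/1.06·[0.2750·0.0000 + 0.7250·0.0000] = 0.0000; exercise value = 0.0000 ≤ continuation, so V_u = 0.0000
Node d (S = 76): continuation = 1/1.06·[0.2750·0.0000 + 0.7250·23.8000] = 16.2783; exercise value = 20.0000 > continuation, so V_d = 20.0000 (exercise)
Node 0 (S = 80): continuation = 1/1.06·[0.2750·0.0000 + 0.7250·20.0000] = 13.6792; exercise value = 16.0000 > continuation, so V_0 = 16.0000 (exercise)

£16.00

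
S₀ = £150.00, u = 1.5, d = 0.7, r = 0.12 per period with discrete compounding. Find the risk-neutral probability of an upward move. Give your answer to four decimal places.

Risk-neutral probability p = (1 + 0.12 − 0.7)/(1.5 − 0.7) = 0.4200/0.8000 = 0.5250

p = 0.5250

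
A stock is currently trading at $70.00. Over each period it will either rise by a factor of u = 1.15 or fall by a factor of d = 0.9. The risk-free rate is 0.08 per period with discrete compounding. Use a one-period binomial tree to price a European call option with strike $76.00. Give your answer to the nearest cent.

Risk-neutral probability p = (1 + 0.08 − 0.9)/(1.15 − 0.9) = 0.1800/0.2500 = 0.7200
Terminal stock prices: S_u = 80.5, S_d = 63
Terminal payoffs (S − K): max(4.5, 0) = 4.5, max(-13, 0) = 0
Node 0 (S = 70): V_0 = 1/1.08·[0.7200·4.5000 + 0.2800·0.0000] = 3.0000

$3.00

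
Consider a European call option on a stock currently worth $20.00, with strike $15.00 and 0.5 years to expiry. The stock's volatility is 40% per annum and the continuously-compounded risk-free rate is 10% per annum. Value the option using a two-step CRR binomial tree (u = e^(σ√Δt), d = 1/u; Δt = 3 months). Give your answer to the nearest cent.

$6.09

CRR parameters: u = e^(σ√Δt) = e^(0.4·√0.25) = 1.2214, d = 1/u = 0.8187
Per-period rate: rΔt = 0.1·0.25 = 0.025, so R = e^0.025 = 1.0253
Risk-neutral probability p = (e^0.025 − 0.8187)/(1.2214 − 0.8187) = 0.2066/0.4027 = 0.5130
Terminal stock prices: S_uu = 29.84, S_ud = 20, S_dd = 13.41
Terminal payoffs (S − K): max(14.84, 0) = 14.84, max(5, 0) = 5, max(-1.594, 0) = 0
Node u (S = 24.43): V_u = e^(−0.025)·[0.5130·14.8365 + 0.4870·5.0000] = 9.7984
Node d (S = 16.37): V_d = e^(−0.025)·[0.5130·5.0000 + 0.4870·0.0000] = 2.5018
Node 0 (S = 20): V_0 = e^(−0.025)·[0.5130·9.7984 + 0.4870·2.5018] = 6.0910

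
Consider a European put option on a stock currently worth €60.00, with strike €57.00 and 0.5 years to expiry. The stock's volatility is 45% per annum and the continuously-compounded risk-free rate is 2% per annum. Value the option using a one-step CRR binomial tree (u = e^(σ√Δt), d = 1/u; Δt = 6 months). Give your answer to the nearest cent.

CRR parameters: u = e^(σ√Δt) = e^(0.45·√0.5) = 1.3746, d = 1/u = 0.7275
Per-period rate: rΔt = 0.02·0.5 = 0.01, so R = e^0.01 = 1.0101
Risk-neutral probability p = (e^0.01 − 0.7275)/(1.3746 − 0.7275) = 0.2826/0.6472 = 0.4366
Terminal stock prices: S_u = 82.48, S_d = 43.65
Terminal payoffs (K − S): max(-25.48, 0) = 0, max(13.35, 0) = 13.35
Node 0 (S = 60): V_0 = e^(−0.01)·[0.4366·0.0000 + 0.5634·13.3525] = 7.4474

€7.45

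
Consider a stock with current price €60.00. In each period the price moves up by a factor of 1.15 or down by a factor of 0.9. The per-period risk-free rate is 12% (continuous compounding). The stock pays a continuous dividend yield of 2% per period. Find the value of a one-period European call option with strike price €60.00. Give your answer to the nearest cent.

€6.55

Per-period risk-free factor R = e^0.12 = 1.1275; dividend-adjusted growth = e^(0.12−0.02) = 1.1052.
Risk-neutral probability p = (1.1052 − 0.9)/(1.15 − 0.9) = 0.2052/0.2500 = 0.8207
Terminal stock prices: S_u = 69, S_d = 54
Terminal payoffs (S − K): max(9, 0) = 9, max(-6, 0) = 0
Node 0 (S = 60): V_0 = e^(−0.12)·[0.8207·9.0000 + 0.1793·0.0000] = 6.5509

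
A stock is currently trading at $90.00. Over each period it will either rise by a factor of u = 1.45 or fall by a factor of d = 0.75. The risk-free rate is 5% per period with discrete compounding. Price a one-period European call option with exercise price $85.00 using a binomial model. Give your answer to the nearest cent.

$18.57

Risk-neutral probability p = (1 + 0.05 − 0.75)/(1.45 − 0.75) = 0.3000/0.7000 = 0.4286
Terminal stock prices: S_u = 130.5, S_d = 67.5
Terminal payoffs (S − K): max(45.5, 0) = 45.5, max(-17.5, 0) = 0
Node 0 (S = 90): V_0 = 1/1.05·[0.4286·45.5000 + 0.5714·0.0000] = 18.5714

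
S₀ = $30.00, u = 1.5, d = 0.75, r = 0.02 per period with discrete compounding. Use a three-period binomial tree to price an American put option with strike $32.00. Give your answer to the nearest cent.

Risk-neutral probability p = (1 + 0.02 − 0.75)/(1.5 − 0.75) = 0.2700/0.7500 = 0.3600
Terminal stock prices: S_uuu = 101.2, S_uud = 50.62, S_udd = 25.31, S_ddd = 12.66
Terminal payoffs (K − S): max(-69.25, 0) = 0, max(-18.62, 0) = 0, max(6.688, 0) = 6.688, max(19.34, 0) = 19.34
Node uu (S = 67.5): continuation = 1/1.02·[0.3600·0.0000 + 0.6400·0.0000] = 0.0000; exercise value = 0.0000 ≤ continuation, so V_uu = 0.0000
Node ud (S = 33.75): continuation = 1/1.02·[0.3600·0.0000 + 0.6400·6.6875] = 4.1961; exercise value = 0.0000 ≤ continuation, so V_ud = 4.1961
Node dd (S = 16.88): continuation = 1/1.02·[0.3600·6.6875 + 0.6400·19.3438] = 14.4975; exercise value = 15.1250 > continuation, so V_dd = 15.1250 (exercise)
Node u (S = 45): continuation = 1/1.02·[0.3600·0.0000 + 0.6400·4.1961] = 2.6328; exercise value = 0.0000 ≤ continuation, so V_u = 2.6328
Node d (S = 22.5): continuation = 1/1.02·[0.3600·4.1961 + 0.6400·15.1250] = 10.9712; exercise value = 9.5000 ≤ continuation, so V_d = 10.9712
Node 0 (S = 30): continuation = 1/1.02·[0.3600·2.6328 + 0.6400·10.9712] = 7.8131; exercise value = 2.0000 ≤ continuation, so V_0 = 7.8131

$7.81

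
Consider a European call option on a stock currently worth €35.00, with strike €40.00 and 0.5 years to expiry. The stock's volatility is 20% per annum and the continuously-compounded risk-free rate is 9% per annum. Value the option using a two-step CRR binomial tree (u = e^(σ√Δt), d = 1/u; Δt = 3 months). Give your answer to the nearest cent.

€0.91

CRR parameters: u = e^(σ√Δt) = e^(0.2·√0.25) = 1.1052, d = 1/u = 0.9048
Per-period rate: rΔt = 0.09·0.25 = 0.0225, so R = e^0.0225 = 1.0228
Risk-neutral probability p = (e^0.0225 − 0.9048)/(1.1052 − 0.9048) = 0.1179/0.2003 = 0.5886
Terminal stock prices: S_uu = 42.75, S_ud = 35, S_dd = 28.66
Terminal payoffs (S − K): max(2.749, 0) = 2.749, max(-5, 0) = 0, max(-11.34, 0) = 0
Node u (S = 38.68): V_u = e^(−0.0225)·[0.5886·2.7491 + 0.4114·0.0000] = 1.5821
Node d (S = 31.67): V_d = e^(−0.0225)·[0.5886·0.0000 + 0.4114·0.0000] = 0.0000
Node 0 (S = 35): V_0 = e^(−0.0225)·[0.5886·1.5821 + 0.4114·0.0000] = 0.9105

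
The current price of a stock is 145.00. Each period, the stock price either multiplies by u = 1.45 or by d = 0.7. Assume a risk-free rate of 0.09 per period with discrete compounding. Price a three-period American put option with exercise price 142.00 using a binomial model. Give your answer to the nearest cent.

21.44

Risk-neutral probability p = (1 + 0.09 − 0.7)/(1.45 − 0.7) = 0.3900/0.7500 = 0.5200
Terminal stock prices: S_uuu = 442.1, S_uud = 213.4, S_udd = 103, S_ddd = 49.73
Terminal payoffs (K − S): max(-300.1, 0) = 0, max(-71.4, 0) = 0, max(38.98, 0) = 38.98, max(92.27, 0) = 92.27
Node uu (S = 304.9): continuation = 1/1.09·[0.5200·0.0000 + 0.4800·0.0000] = 0.0000; exercise value = 0.0000 ≤ continuation, so V_uu = 0.0000
Node ud (S = 147.2): continuation = 1/1.09·[0.5200·0.0000 + 0.4800·38.9775] = 17.1644; exercise value = 0.0000 ≤ continuation, so V_ud = 17.1644
Node dd (S = 71.05): continuation = 1/1.09·[0.5200·38.9775 + 0.4800·92.2650] = 59.2252; exercise value = 70.9500 > continuation, so V_dd = 70.9500 (exercise)
Node u (S = 210.2): continuation = 1/1.09·[0.5200·0.0000 + 0.4800·17.1644] = 7.5586; exercise value = 0.0000 ≤ continuation, so V_u = 7.5586
Node d (S = 101.5): continuation = 1/1.09·[0.5200·17.1644 + 0.4800·70.9500] = 39.4326; exercise value = 40.5000 > continuation, so V_d = 40.5000 (exercise)
Node 0 (S = 145): continuation = 1/1.09·[0.5200·7.5586 + 0.4800·40.5000] = 21.4408; exercise value = 0.0000 ≤ continuation, so V_0 = 21.4408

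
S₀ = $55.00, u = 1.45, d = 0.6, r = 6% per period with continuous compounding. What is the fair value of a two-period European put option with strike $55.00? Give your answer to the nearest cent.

Risk-neutral probability p = (e^0.06 − 0.6)/(1.45 − 0.6) = 0.4618/0.8500 = 0.5433
Terminal stock prices: S_uu = 115.6, S_ud = 47.85, S_dd = 19.8
Terminal payoffs (K − S): max(-60.64, 0) = 0, max(7.15, 0) = 7.15, max(35.2, 0) = 35.2
Node u (S = 79.75): V_u = e^(−0.06)·[0.5433·0.0000 + 0.4567·7.1500] = 3.0750
Node d (S = 33): V_d = e^(−0.06)·[0.5433·7.1500 + 0.4567·35.2000] = 18.7970
Node 0 (S = 55): V_0 = e^(−0.06)·[0.5433·3.0750 + 0.4567·18.7970] = 9.6575

$9.66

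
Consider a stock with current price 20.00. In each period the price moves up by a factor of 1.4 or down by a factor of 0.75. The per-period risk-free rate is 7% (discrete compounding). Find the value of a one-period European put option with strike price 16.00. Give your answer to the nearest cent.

0.47

Risk-neutral probability p = (1 + 0.07 − 0.75)/(1.4 − 0.75) = 0.3200/0.6500 = 0.4923
Terminal stock prices: S_u = 28, S_d = 15
Terminal payoffs (K − S): max(-12, 0) = 0, max(1, 0) = 1
Node 0 (S = 20): V_0 = 1/1.07·[0.4923·0.0000 + 0.5077·1.0000] = 0.4745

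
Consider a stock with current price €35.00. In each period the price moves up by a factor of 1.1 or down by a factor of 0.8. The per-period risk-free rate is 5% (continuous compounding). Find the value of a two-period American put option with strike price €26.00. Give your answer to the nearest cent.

€0.09

Risk-neutral probability p = (e^0.05 − 0.8)/(1.1 − 0.8) = 0.2513/0.3000 = 0.8376
Terminal stock prices: S_uu = 42.35, S_ud = 30.8, S_dd = 22.4
Terminal payoffs (K − S): max(-16.35, 0) = 0, max(-4.8, 0) = 0, max(3.6, 0) = 3.6
Node u (S = 38.5): continuation = e^(−0.05)·[0.8376·0.0000 + 0.1624·0.0000] = 0.0000; exercise value = 0.0000 ≤ continuation, so V_u = 0.0000
Node d (S = 28): continuation = e^(−0.05)·[0.8376·0.0000 + 0.1624·3.6000] = 0.5562; exercise value = 0.0000 ≤ continuation, so V_d = 0.5562
Node 0 (S = 35): continuation = e^(−0.05)·[0.8376·0.0000 + 0.1624·0.5562] = 0.0859; exercise value = 0.0000 ≤ continuation, so V_0 = 0.0859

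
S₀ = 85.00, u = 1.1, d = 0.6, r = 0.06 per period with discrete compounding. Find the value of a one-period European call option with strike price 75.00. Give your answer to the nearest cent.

Risk-neutral probability p = (1 + 0.06 − 0.6)/(1.1 − 0.6) = 0.4600/0.5000 = 0.9200
Terminal stock prices: S_u = 93.5, S_d = 51
Terminal payoffs (S − K): max(18.5, 0) = 18.5, max(-24, 0) = 0
Node 0 (S = 85): V_0 = 1/1.06·[0.9200·18.5000 + 0.0800·0.0000] = 16.0566

16.06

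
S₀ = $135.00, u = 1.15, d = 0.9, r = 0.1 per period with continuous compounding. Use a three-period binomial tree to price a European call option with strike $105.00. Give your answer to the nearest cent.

Risk-neutral probability p = (e^0.1 − 0.9)/(1.15 − 0.9) = 0.2052/0.2500 = 0.8207
Terminal stock prices: S_uuu = 205.3, S_uud = 160.7, S_udd = 125.8, S_ddd = 98.42
Terminal payoffs (S − K): max(100.3, 0) = 100.3, max(55.68, 0) = 55.68, max(20.75, 0) = 20.75, max(-6.585, 0) = 0
Node uu (S = 178.5): V_uu = e^(−0.1)·[0.8207·100.3181 + 0.1793·55.6837] = 83.5296
Node ud (S = 139.7): V_ud = e^(−0.1)·[0.8207·55.6837 + 0.1793·20.7525] = 44.7171
Node dd (S = 109.4): V_dd = e^(−0.1)·[0.8207·20.7525 + 0.1793·0.0000] = 15.4105
Node u (S = 155.2): V_u = e^(−0.1)·[0.8207·83.5296 + 0.1793·44.7171] = 69.2833
Node d (S = 121.5): V_d = e^(−0.1)·[0.8207·44.7171 + 0.1793·15.4105] = 35.7066
Node 0 (S = 135): V_0 = e^(−0.1)·[0.8207·69.2833 + 0.1793·35.7066] = 57.2422

$57.24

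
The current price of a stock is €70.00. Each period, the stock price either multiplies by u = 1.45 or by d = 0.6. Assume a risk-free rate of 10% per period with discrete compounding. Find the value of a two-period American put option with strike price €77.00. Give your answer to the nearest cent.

Risk-neutral probability p = (1 + 0.1 − 0.6)/(1.45 − 0.6) = 0.5000/0.8500 = 0.5882
Terminal stock prices: S_uu = 147.2, S_ud = 60.9, S_dd = 25.2
Terminal payoffs (K − S): max(-70.18, 0) = 0, max(16.1, 0) = 16.1, max(51.8, 0) = 51.8
Node u (S = 101.5): continuation = 1/1.1·[0.5882·0.0000 + 0.4118·16.1000] = 6.0267; exercise value = 0.0000 ≤ continuation, so V_u = 6.0267
Node d (S = 42): continuation = 1/1.1·[0.5882·16.1000 + 0.4118·51.8000] = 28.0000; exercise value = 35.0000 > continuation, so V_d = 35.0000 (exercise)
Node 0 (S = 70): continuation = 1/1.1·[0.5882·6.0267 + 0.4118·35.0000] = 16.3245; exercise value = 7.0000 ≤ continuation, so V_0 = 16.3245

€16.32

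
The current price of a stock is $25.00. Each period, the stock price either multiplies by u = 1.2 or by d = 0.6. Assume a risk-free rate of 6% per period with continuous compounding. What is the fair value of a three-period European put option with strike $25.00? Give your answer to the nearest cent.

$2.81

Risk-neutral probability p = (e^0.06 − 0.6)/(1.2 − 0.6) = 0.4618/0.6000 = 0.7697
Terminal stock prices: S_uuu = 43.2, S_uud = 21.6, S_udd = 10.8, S_ddd = 5.4
Terminal payoffs (K − S): max(-18.2, 0) = 0, max(3.4, 0) = 3.4, max(14.2, 0) = 14.2, max(19.6, 0) = 19.6
Node uu (S = 36): V_uu = e^(−0.06)·[0.7697·0.0000 + 0.2303·3.4000] = 0.7373
Node ud (S = 18): V_ud = e^(−0.06)·[0.7697·3.4000 + 0.2303·14.2000] = 5.5441
Node dd (S = 9): V_dd = e^(−0.06)·[0.7697·14.2000 + 0.2303·19.6000] = 14.5441
Node u (S = 30): V_u = e^(−0.06)·[0.7697·0.7373 + 0.2303·5.5441] = 1.7368
Node d (S = 15): V_d = e^(−0.06)·[0.7697·5.5441 + 0.2303·14.5441] = 7.1730
Node 0 (S = 25): V_0 = e^(−0.06)·[0.7697·1.7368 + 0.2303·7.1730] = 2.8146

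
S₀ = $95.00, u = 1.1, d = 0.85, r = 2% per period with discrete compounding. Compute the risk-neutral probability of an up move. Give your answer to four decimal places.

Risk-neutral probability p = (1 + 0.02 − 0.85)/(1.1 − 0.85) = 0.1700/0.2500 = 0.6800

p = 0.6800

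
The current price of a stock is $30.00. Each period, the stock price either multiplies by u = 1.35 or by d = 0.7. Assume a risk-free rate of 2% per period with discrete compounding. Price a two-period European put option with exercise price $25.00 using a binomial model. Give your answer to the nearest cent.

$2.55

Risk-neutral probability p = (1 + 0.02 − 0.7)/(1.35 − 0.7) = 0.3200/0.6500 = 0.4923
Terminal stock prices: S_uu = 54.68, S_ud = 28.35, S_dd = 14.7
Terminal payoffs (K − S): max(-29.68, 0) = 0, max(-3.35, 0) = 0, max(10.3, 0) = 10.3
Node u (S = 40.5): V_u = 1/1.02·[0.4923·0.0000 + 0.5077·0.0000] = 0.0000
Node d (S = 21): V_d = 1/1.02·[0.4923·0.0000 + 0.5077·10.3000] = 5.1267
Node 0 (S = 30): V_0 = 1/1.02·[0.4923·0.0000 + 0.5077·5.1267] = 2.5517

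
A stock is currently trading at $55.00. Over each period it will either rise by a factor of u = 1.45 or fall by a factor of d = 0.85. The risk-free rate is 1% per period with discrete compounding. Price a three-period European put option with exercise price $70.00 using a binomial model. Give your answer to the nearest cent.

Risk-neutral probability p = (1 + 0.01 − 0.85)/(1.45 − 0.85) = 0.1600/0.6000 = 0.2667
Terminal stock prices: S_uuu = 167.7, S_uud = 98.29, S_udd = 57.62, S_ddd = 33.78
Terminal payoffs (K − S): max(-97.67, 0) = 0, max(-28.29, 0) = 0, max(12.38, 0) = 12.38, max(36.22, 0) = 36.22
Node uu (S = 115.6): V_uu = 1/1.01·[0.2667·0.0000 + 0.7333·0.0000] = 0.0000
Node ud (S = 67.79): V_ud = 1/1.01·[0.2667·0.0000 + 0.7333·12.3806] = 8.9892
Node dd (S = 39.74): V_dd = 1/1.01·[0.2667·12.3806 + 0.7333·36.2231] = 29.5694
Node u (S = 79.75): V_u = 1/1.01·[0.2667·0.0000 + 0.7333·8.9892] = 6.5268
Node d (S = 46.75): V_d = 1/1.01·[0.2667·8.9892 + 0.7333·29.5694] = 23.8429
Node 0 (S = 55): V_0 = 1/1.01·[0.2667·6.5268 + 0.7333·23.8429] = 19.0350

$19.03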